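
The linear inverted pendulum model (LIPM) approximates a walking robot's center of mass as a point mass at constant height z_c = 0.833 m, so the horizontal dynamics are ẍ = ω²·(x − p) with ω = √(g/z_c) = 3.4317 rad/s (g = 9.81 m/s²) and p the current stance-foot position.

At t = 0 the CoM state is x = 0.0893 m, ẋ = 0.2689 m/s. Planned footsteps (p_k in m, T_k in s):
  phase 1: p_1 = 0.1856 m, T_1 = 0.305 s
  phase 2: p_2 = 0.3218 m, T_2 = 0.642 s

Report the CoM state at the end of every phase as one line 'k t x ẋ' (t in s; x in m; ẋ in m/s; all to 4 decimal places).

phase 1: p=0.1856, T=0.305, ωT=1.046669, cosh=1.599626, sinh=1.248521; start (x,ẋ)=(0.089300, 0.268900) → end (x,ẋ)=(0.129387, 0.017537)
phase 2: p=0.3218, T=0.642, ωT=2.203151, cosh=4.581977, sinh=4.471523; start (x,ẋ)=(0.129387, 0.017537) → end (x,ẋ)=(-0.536980, -2.872204)

1 0.3050 0.1294 0.0175
2 0.9470 -0.5370 -2.8722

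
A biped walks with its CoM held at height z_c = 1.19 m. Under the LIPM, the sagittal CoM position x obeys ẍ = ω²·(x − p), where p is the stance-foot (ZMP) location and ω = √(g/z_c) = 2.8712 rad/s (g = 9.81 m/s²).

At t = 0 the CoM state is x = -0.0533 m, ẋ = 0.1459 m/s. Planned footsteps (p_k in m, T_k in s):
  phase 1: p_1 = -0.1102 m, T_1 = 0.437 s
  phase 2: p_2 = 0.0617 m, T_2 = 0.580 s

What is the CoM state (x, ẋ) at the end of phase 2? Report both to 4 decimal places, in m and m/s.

x = 0.5898, ẋ = 1.6086

phase 1: p=-0.1102, T=0.437, ωT=1.254714, cosh=1.895997, sinh=1.610840; start (x,ẋ)=(-0.053300, 0.145900) → end (x,ẋ)=(0.079537, 0.539791)
phase 2: p=0.0617, T=0.580, ωT=1.665296, cosh=2.738186, sinh=2.549052; start (x,ẋ)=(0.079537, 0.539791) → end (x,ẋ)=(0.589768, 1.608594)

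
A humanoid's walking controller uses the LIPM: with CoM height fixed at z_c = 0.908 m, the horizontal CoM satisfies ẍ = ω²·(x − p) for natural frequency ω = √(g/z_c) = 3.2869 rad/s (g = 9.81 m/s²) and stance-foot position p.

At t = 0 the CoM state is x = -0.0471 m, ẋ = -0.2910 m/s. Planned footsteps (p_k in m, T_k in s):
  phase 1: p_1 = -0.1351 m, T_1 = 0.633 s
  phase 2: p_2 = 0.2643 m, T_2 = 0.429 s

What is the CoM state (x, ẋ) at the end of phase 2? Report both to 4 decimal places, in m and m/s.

x = -0.6085, ẋ = -2.5661

phase 1: p=-0.1351, T=0.633, ωT=2.080608, cosh=4.067095, sinh=3.942240; start (x,ẋ)=(-0.047100, -0.291000) → end (x,ẋ)=(-0.126215, -0.043243)
phase 2: p=0.2643, T=0.429, ωT=1.410080, cosh=2.170204, sinh=1.926080; start (x,ẋ)=(-0.126215, -0.043243) → end (x,ẋ)=(-0.608537, -2.566131)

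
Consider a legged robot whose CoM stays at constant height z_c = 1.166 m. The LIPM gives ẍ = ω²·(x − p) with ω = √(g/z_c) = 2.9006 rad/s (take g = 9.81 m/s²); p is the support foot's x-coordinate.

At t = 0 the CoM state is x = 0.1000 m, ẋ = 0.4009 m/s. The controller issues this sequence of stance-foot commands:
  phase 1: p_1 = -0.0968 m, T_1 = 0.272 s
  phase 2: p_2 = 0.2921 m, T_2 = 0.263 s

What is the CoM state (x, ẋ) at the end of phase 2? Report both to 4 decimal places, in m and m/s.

phase 1: p=-0.0968, T=0.272, ωT=0.788963, cosh=1.327714, sinh=0.873399; start (x,ẋ)=(0.100000, 0.400900) → end (x,ẋ)=(0.285209, 1.030850)
phase 2: p=0.2921, T=0.263, ωT=0.762858, cosh=1.305364, sinh=0.839032; start (x,ẋ)=(0.285209, 1.030850) → end (x,ẋ)=(0.581290, 1.328864)

x = 0.5813, ẋ = 1.3289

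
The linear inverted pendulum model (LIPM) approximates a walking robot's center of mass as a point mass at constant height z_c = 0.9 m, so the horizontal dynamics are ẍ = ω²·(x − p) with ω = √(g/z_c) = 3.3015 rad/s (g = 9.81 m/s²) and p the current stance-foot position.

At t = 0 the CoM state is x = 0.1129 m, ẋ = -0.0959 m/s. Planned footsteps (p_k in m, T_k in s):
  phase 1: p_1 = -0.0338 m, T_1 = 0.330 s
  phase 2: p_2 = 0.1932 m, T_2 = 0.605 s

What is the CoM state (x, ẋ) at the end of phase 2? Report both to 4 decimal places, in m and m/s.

phase 1: p=-0.0338, T=0.330, ωT=1.089495, cosh=1.654579, sinh=1.318193; start (x,ẋ)=(0.112900, -0.095900) → end (x,ẋ)=(0.170637, 0.479766)
phase 2: p=0.1932, T=0.605, ωT=1.997407, cosh=3.752806, sinh=3.617119; start (x,ẋ)=(0.170637, 0.479766) → end (x,ẋ)=(0.634156, 1.531021)

x = 0.6342, ẋ = 1.5310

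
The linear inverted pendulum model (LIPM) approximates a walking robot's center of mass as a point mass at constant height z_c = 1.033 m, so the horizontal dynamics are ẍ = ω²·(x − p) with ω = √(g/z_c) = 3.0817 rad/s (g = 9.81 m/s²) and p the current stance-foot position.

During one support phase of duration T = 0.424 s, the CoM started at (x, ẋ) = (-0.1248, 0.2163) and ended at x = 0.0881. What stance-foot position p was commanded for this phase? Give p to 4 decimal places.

ωT = 3.0817·0.424 = 1.306641; cosh(ωT) = 1.982236, sinh(ωT) = 1.711508
x(T) = p + (x₀−p)·cosh(ωT) + (ẋ₀/ω)·sinh(ωT) ⇒ p·(1 − cosh) = x(T) − x₀·cosh − (ẋ₀/ω)·sinh
numerator   = 0.0881 − (-0.1248)·1.982236 − (0.2163/3.0817)·1.711508 = 0.215355
denominator = 1 − 1.982236 = -0.982236
p = 0.215355 / -0.982236 = -0.2192

p = -0.2192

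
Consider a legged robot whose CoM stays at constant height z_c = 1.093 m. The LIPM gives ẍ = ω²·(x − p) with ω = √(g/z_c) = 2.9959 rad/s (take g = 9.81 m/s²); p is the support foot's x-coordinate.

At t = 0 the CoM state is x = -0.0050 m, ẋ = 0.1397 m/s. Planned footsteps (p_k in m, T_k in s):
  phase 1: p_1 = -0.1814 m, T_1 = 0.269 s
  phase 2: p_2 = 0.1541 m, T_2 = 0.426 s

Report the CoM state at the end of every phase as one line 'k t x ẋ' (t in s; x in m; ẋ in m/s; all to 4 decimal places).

phase 1: p=-0.1814, T=0.269, ωT=0.805897, cosh=1.342695, sinh=0.896008; start (x,ẋ)=(-0.005000, 0.139700) → end (x,ẋ)=(0.097233, 0.661094)
phase 2: p=0.1541, T=0.426, ωT=1.276253, cosh=1.931135, sinh=1.652054; start (x,ẋ)=(0.097233, 0.661094) → end (x,ẋ)=(0.408834, 0.995204)

1 0.2690 0.0972 0.6611
2 0.6950 0.4088 0.9952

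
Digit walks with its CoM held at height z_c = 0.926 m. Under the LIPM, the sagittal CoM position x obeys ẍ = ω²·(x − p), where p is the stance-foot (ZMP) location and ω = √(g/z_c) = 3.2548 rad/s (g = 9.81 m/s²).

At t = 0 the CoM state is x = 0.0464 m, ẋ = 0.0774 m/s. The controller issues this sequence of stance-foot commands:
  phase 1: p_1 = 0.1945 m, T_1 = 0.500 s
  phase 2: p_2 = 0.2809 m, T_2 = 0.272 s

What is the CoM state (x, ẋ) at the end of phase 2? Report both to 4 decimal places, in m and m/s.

phase 1: p=0.1945, T=0.500, ωT=1.627400, cosh=2.643531, sinh=2.447091; start (x,ẋ)=(0.046400, 0.077400) → end (x,ẋ)=(-0.138814, -0.974976)
phase 2: p=0.2809, T=0.272, ωT=0.885306, cosh=1.418157, sinh=1.005568; start (x,ẋ)=(-0.138814, -0.974976) → end (x,ẋ)=(-0.615539, -2.756363)

x = -0.6155, ẋ = -2.7564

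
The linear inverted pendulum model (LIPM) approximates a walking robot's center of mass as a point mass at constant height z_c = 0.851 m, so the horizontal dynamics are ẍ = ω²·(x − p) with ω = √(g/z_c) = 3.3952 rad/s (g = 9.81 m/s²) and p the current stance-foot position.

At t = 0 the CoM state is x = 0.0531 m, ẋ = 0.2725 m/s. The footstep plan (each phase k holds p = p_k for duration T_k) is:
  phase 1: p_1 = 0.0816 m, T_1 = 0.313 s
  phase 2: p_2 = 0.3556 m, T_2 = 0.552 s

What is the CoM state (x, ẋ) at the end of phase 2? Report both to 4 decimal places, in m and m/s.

x = -0.0729, ẋ = -1.2925

phase 1: p=0.0816, T=0.313, ωT=1.062698, cosh=1.619845, sinh=1.274323; start (x,ẋ)=(0.053100, 0.272500) → end (x,ẋ)=(0.137712, 0.318100)
phase 2: p=0.3556, T=0.552, ωT=1.874150, cosh=3.334383, sinh=3.180898; start (x,ẋ)=(0.137712, 0.318100) → end (x,ẋ)=(-0.072900, -1.292475)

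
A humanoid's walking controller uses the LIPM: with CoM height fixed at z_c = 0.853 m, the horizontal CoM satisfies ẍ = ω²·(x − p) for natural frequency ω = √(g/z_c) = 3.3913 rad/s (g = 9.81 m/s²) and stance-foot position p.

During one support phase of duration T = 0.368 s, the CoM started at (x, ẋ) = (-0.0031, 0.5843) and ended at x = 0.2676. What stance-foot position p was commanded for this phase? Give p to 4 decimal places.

ωT = 3.3913·0.368 = 1.247998; cosh(ωT) = 1.885221, sinh(ωT) = 1.598142
x(T) = p + (x₀−p)·cosh(ωT) + (ẋ₀/ω)·sinh(ωT) ⇒ p·(1 − cosh) = x(T) − x₀·cosh − (ẋ₀/ω)·sinh
numerator   = 0.2676 − (-0.0031)·1.885221 − (0.5843/3.3913)·1.598142 = -0.001906
denominator = 1 − 1.885221 = -0.885221
p = -0.001906 / -0.885221 = 0.0022

p = 0.0022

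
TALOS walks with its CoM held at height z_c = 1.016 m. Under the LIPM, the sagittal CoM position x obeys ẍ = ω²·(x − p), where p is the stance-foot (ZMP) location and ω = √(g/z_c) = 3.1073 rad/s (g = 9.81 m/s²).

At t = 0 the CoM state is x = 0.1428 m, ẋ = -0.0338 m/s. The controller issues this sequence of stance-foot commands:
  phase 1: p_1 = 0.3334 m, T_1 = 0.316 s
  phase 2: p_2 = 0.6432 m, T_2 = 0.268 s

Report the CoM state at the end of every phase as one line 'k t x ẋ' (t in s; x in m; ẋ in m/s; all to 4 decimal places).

1 0.3160 0.0308 -0.7310
2 0.5840 -0.4134 -2.7738

phase 1: p=0.3334, T=0.316, ωT=0.981907, cosh=1.522069, sinh=1.147473; start (x,ẋ)=(0.142800, -0.033800) → end (x,ẋ)=(0.030812, -0.731038)
phase 2: p=0.6432, T=0.268, ωT=0.832756, cosh=1.367249, sinh=0.932400; start (x,ẋ)=(0.030812, -0.731038) → end (x,ẋ)=(-0.413448, -2.773750)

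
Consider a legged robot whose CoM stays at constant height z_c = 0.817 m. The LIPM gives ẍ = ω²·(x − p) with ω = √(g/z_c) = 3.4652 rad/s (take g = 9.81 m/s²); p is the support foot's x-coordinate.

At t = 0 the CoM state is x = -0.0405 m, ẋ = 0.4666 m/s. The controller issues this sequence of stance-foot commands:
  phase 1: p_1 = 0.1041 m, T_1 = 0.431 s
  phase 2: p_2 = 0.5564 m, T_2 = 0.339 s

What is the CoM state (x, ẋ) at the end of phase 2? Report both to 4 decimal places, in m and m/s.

phase 1: p=0.1041, T=0.431, ωT=1.493501, cosh=2.338621, sinh=2.114036; start (x,ẋ)=(-0.040500, 0.466600) → end (x,ẋ)=(0.050597, 0.031925)
phase 2: p=0.5564, T=0.339, ωT=1.174703, cosh=1.773046, sinh=1.464135; start (x,ẋ)=(0.050597, 0.031925) → end (x,ẋ)=(-0.326923, -2.509598)

x = -0.3269, ẋ = -2.5096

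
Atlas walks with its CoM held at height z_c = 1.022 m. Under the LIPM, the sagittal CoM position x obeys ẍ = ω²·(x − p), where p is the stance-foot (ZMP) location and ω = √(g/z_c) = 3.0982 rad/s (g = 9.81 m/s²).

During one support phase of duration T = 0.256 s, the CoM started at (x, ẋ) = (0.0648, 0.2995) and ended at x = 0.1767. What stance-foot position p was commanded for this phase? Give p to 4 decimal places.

ωT = 3.0982·0.256 = 0.793139; cosh(ωT) = 1.331373, sinh(ωT) = 0.878951
x(T) = p + (x₀−p)·cosh(ωT) + (ẋ₀/ω)·sinh(ωT) ⇒ p·(1 − cosh) = x(T) − x₀·cosh − (ẋ₀/ω)·sinh
numerator   = 0.1767 − (0.0648)·1.331373 − (0.2995/3.0982)·0.878951 = 0.005460
denominator = 1 − 1.331373 = -0.331373
p = 0.005460 / -0.331373 = -0.0165

p = -0.0165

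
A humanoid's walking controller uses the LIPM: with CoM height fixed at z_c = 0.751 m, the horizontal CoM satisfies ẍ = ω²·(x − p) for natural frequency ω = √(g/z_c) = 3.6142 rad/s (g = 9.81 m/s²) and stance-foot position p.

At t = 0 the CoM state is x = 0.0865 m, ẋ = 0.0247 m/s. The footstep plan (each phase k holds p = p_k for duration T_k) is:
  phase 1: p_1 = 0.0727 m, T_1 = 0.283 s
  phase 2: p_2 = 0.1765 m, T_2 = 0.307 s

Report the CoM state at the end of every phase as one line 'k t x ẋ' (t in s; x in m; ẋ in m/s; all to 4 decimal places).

1 0.2830 0.1026 0.0992
2 0.5900 0.0894 -0.1941

phase 1: p=0.0727, T=0.283, ωT=1.022819, cosh=1.570301, sinh=1.210721; start (x,ẋ)=(0.086500, 0.024700) → end (x,ẋ)=(0.102644, 0.099172)
phase 2: p=0.1765, T=0.307, ωT=1.109559, cosh=1.681363, sinh=1.351659; start (x,ẋ)=(0.102644, 0.099172) → end (x,ẋ)=(0.089411, -0.194052)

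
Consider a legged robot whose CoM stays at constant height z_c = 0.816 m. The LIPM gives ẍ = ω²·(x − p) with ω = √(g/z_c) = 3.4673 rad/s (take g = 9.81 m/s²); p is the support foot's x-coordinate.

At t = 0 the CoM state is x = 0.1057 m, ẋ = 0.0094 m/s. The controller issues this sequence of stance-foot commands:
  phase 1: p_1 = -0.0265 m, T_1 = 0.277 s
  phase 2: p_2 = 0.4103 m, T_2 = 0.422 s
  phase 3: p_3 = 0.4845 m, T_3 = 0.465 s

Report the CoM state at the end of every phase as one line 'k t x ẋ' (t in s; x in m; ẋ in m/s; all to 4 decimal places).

1 0.2770 0.1745 0.5252
2 0.6990 0.1834 -0.4759
3 1.1640 -0.6308 -3.7539

phase 1: p=-0.0265, T=0.277, ωT=0.960442, cosh=1.497788, sinh=1.115064; start (x,ẋ)=(0.105700, 0.009400) → end (x,ẋ)=(0.174530, 0.525199)
phase 2: p=0.4103, T=0.422, ωT=1.463201, cosh=2.275629, sinh=2.044135; start (x,ẋ)=(0.174530, 0.525199) → end (x,ẋ)=(0.183405, -0.475889)
phase 3: p=0.4845, T=0.465, ωT=1.612294, cosh=2.606866, sinh=2.407437; start (x,ẋ)=(0.183405, -0.475889) → end (x,ẋ)=(-0.630836, -3.753908)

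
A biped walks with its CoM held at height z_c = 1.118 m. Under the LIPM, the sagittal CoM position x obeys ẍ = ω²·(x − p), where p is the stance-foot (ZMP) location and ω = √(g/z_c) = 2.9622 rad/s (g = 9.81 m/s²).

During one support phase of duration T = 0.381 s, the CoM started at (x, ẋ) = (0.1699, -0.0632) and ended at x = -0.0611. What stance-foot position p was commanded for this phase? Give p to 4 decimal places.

p = 0.4547

ωT = 2.9622·0.381 = 1.128598; cosh(ωT) = 1.707403, sinh(ωT) = 1.383917
x(T) = p + (x₀−p)·cosh(ωT) + (ẋ₀/ω)·sinh(ωT) ⇒ p·(1 − cosh) = x(T) − x₀·cosh − (ẋ₀/ω)·sinh
numerator   = -0.0611 − (0.1699)·1.707403 − (-0.0632/2.9622)·1.383917 = -0.321661
denominator = 1 − 1.707403 = -0.707403
p = -0.321661 / -0.707403 = 0.4547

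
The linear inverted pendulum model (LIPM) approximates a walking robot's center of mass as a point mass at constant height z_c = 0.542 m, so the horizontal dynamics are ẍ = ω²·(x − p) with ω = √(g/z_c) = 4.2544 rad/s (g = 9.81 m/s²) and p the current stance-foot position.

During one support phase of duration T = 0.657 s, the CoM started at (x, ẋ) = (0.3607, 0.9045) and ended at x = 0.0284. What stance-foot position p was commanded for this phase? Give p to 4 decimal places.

p = 0.6470

ωT = 4.2544·0.657 = 2.795141; cosh(ωT) = 8.213020, sinh(ωT) = 8.151913
x(T) = p + (x₀−p)·cosh(ωT) + (ẋ₀/ω)·sinh(ωT) ⇒ p·(1 − cosh) = x(T) − x₀·cosh − (ẋ₀/ω)·sinh
numerator   = 0.0284 − (0.3607)·8.213020 − (0.9045/4.2544)·8.151913 = -4.667161
denominator = 1 − 8.213020 = -7.213020
p = -4.667161 / -7.213020 = 0.6470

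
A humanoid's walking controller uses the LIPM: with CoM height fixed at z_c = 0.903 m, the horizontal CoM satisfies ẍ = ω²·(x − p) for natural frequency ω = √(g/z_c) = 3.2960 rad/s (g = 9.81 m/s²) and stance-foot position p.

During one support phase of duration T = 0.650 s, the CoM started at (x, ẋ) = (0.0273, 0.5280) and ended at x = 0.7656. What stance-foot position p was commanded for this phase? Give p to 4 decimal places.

ωT = 3.2960·0.650 = 2.142400; cosh(ωT) = 4.318617, sinh(ωT) = 4.201244
x(T) = p + (x₀−p)·cosh(ωT) + (ẋ₀/ω)·sinh(ωT) ⇒ p·(1 − cosh) = x(T) − x₀·cosh − (ẋ₀/ω)·sinh
numerator   = 0.7656 − (0.0273)·4.318617 − (0.5280/3.2960)·4.201244 = -0.025313
denominator = 1 − 4.318617 = -3.318617
p = -0.025313 / -3.318617 = 0.0076

p = 0.0076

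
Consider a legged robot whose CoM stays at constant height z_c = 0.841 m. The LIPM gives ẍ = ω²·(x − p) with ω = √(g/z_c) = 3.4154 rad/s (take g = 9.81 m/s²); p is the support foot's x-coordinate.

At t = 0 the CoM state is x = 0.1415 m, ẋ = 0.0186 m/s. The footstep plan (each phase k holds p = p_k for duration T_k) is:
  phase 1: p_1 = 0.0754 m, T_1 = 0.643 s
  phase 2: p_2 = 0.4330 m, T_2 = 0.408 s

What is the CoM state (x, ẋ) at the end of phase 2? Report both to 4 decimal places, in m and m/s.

x = 0.9648, ẋ = 2.1136

phase 1: p=0.0754, T=0.643, ωT=2.196102, cosh=4.550570, sinh=4.439334; start (x,ẋ)=(0.141500, 0.018600) → end (x,ẋ)=(0.400369, 1.086856)
phase 2: p=0.4330, T=0.408, ωT=1.393483, cosh=2.138534, sinh=1.890325; start (x,ẋ)=(0.400369, 1.086856) → end (x,ẋ)=(0.964760, 2.113605)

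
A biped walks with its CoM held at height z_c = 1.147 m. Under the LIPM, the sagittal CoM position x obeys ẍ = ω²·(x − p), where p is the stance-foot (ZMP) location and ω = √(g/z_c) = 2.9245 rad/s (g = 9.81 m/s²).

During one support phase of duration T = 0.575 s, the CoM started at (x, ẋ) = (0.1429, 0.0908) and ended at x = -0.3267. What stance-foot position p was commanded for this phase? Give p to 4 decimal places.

p = 0.4520

ωT = 2.9245·0.575 = 1.681588; cosh(ωT) = 2.780079, sinh(ωT) = 2.594001
x(T) = p + (x₀−p)·cosh(ωT) + (ẋ₀/ω)·sinh(ωT) ⇒ p·(1 − cosh) = x(T) − x₀·cosh − (ẋ₀/ω)·sinh
numerator   = -0.3267 − (0.1429)·2.780079 − (0.0908/2.9245)·2.594001 = -0.804512
denominator = 1 − 2.780079 = -1.780079
p = -0.804512 / -1.780079 = 0.4520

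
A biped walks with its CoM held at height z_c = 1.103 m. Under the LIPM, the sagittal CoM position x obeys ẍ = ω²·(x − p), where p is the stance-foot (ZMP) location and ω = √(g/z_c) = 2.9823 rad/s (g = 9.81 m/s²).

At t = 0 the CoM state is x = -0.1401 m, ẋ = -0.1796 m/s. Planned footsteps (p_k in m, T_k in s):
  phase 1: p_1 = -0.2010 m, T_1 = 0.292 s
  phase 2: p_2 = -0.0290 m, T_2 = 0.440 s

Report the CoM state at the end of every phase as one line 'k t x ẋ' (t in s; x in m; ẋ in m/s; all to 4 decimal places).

phase 1: p=-0.2010, T=0.292, ωT=0.870832, cosh=1.403750, sinh=0.985147; start (x,ẋ)=(-0.140100, -0.179600) → end (x,ẋ)=(-0.174839, -0.073189)
phase 2: p=-0.0290, T=0.440, ωT=1.312212, cosh=1.991802, sinh=1.722578; start (x,ẋ)=(-0.174839, -0.073189) → end (x,ẋ)=(-0.361757, -0.894990)

1 0.2920 -0.1748 -0.0732
2 0.7320 -0.3618 -0.8950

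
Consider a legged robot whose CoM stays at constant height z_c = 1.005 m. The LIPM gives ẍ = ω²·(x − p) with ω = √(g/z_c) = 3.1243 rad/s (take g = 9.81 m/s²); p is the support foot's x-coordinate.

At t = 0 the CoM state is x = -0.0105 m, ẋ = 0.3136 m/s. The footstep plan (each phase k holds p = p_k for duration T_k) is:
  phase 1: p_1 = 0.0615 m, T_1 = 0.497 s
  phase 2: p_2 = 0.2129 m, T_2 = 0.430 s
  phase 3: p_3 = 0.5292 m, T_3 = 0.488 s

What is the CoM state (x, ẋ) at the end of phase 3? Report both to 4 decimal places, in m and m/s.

x = -0.3897, ẋ = -2.6224

phase 1: p=0.0615, T=0.497, ωT=1.552777, cosh=2.468116, sinh=2.256457; start (x,ẋ)=(-0.010500, 0.313600) → end (x,ẋ)=(0.110286, 0.266412)
phase 2: p=0.2129, T=0.430, ωT=1.343449, cosh=2.046591, sinh=1.785647; start (x,ẋ)=(0.110286, 0.266412) → end (x,ẋ)=(0.155156, -0.027234)
phase 3: p=0.5292, T=0.488, ωT=1.524658, cosh=2.405635, sinh=2.187939; start (x,ẋ)=(0.155156, -0.027234) → end (x,ẋ)=(-0.389686, -2.622401)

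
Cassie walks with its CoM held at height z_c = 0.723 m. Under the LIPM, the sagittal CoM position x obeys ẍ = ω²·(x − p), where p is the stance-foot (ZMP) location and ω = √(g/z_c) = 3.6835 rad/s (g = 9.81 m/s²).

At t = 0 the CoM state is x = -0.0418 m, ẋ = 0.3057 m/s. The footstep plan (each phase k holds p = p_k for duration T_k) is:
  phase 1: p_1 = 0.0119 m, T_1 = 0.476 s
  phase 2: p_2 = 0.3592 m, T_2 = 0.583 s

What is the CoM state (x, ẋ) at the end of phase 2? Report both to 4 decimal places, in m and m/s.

phase 1: p=0.0119, T=0.476, ωT=1.753346, cosh=2.973542, sinh=2.800348; start (x,ẋ)=(-0.041800, 0.305700) → end (x,ẋ)=(0.084627, 0.355092)
phase 2: p=0.3592, T=0.583, ωT=2.147480, cosh=4.340017, sinh=4.223239; start (x,ẋ)=(0.084627, 0.355092) → end (x,ẋ)=(-0.425331, -2.730243)

x = -0.4253, ẋ = -2.7302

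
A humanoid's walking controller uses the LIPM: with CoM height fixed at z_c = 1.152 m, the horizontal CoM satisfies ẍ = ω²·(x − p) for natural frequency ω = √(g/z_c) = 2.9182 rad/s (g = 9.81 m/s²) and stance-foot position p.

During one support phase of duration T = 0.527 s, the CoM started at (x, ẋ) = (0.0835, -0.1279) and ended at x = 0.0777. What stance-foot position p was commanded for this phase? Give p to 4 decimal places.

p = 0.0197

ωT = 2.9182·0.527 = 1.537891; cosh(ωT) = 2.434799, sinh(ωT) = 2.219966
x(T) = p + (x₀−p)·cosh(ωT) + (ẋ₀/ω)·sinh(ωT) ⇒ p·(1 − cosh) = x(T) − x₀·cosh − (ẋ₀/ω)·sinh
numerator   = 0.0777 − (0.0835)·2.434799 − (-0.1279/2.9182)·2.219966 = -0.028308
denominator = 1 − 2.434799 = -1.434799
p = -0.028308 / -1.434799 = 0.0197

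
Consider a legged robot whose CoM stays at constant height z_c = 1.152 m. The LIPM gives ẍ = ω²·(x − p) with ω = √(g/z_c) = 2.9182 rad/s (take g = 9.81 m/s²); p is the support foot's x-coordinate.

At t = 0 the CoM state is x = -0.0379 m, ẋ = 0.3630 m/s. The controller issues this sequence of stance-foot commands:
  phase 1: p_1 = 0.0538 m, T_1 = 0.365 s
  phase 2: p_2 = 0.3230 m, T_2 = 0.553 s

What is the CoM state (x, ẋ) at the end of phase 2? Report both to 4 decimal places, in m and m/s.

phase 1: p=0.0538, T=0.365, ωT=1.065143, cosh=1.622966, sinh=1.278288; start (x,ẋ)=(-0.037900, 0.363000) → end (x,ẋ)=(0.063982, 0.247068)
phase 2: p=0.3230, T=0.553, ωT=1.613765, cosh=2.610408, sinh=2.411272; start (x,ẋ)=(0.063982, 0.247068) → end (x,ẋ)=(-0.148992, -1.177647)

x = -0.1490, ẋ = -1.1776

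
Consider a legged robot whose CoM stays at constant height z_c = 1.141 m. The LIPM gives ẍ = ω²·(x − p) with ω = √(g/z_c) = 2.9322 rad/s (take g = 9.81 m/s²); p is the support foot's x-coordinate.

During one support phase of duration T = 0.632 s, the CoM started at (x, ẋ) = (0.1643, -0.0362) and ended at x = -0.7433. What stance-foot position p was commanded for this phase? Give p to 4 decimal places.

ωT = 2.9322·0.632 = 1.853150; cosh(ωT) = 3.268315, sinh(ωT) = 3.111572
x(T) = p + (x₀−p)·cosh(ωT) + (ẋ₀/ω)·sinh(ωT) ⇒ p·(1 − cosh) = x(T) − x₀·cosh − (ẋ₀/ω)·sinh
numerator   = -0.7433 − (0.1643)·3.268315 − (-0.0362/2.9322)·3.111572 = -1.241870
denominator = 1 − 3.268315 = -2.268315
p = -1.241870 / -2.268315 = 0.5475

p = 0.5475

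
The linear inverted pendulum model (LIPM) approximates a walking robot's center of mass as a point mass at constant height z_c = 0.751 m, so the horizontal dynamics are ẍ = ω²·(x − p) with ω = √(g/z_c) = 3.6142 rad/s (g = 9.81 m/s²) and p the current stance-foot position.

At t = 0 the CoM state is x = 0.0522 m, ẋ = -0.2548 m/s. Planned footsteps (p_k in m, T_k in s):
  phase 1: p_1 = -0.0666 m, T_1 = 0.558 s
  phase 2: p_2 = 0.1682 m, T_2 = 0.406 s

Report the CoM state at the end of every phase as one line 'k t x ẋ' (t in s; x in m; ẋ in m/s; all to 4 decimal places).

phase 1: p=-0.0666, T=0.558, ωT=2.016724, cosh=3.823379, sinh=3.690288; start (x,ẋ)=(0.052200, -0.254800) → end (x,ẋ)=(0.127453, 0.610291)
phase 2: p=0.1682, T=0.406, ωT=1.467365, cosh=2.284161, sinh=2.053629; start (x,ẋ)=(0.127453, 0.610291) → end (x,ẋ)=(0.421902, 1.091571)

1 0.5580 0.1275 0.6103
2 0.9640 0.4219 1.0916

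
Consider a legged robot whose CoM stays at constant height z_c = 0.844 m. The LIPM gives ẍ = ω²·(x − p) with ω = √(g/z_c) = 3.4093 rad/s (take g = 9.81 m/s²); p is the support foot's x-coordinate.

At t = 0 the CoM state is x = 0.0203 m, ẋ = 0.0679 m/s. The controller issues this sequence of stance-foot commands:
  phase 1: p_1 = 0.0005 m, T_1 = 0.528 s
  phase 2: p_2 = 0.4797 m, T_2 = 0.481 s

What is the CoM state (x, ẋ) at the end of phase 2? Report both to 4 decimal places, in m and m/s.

phase 1: p=0.0005, T=0.528, ωT=1.800110, cosh=3.107798, sinh=2.942517; start (x,ẋ)=(0.020300, 0.067900) → end (x,ẋ)=(0.120638, 0.409652)
phase 2: p=0.4797, T=0.481, ωT=1.639873, cosh=2.674261, sinh=2.480256; start (x,ẋ)=(0.120638, 0.409652) → end (x,ẋ)=(-0.182505, -1.940691)

x = -0.1825, ẋ = -1.9407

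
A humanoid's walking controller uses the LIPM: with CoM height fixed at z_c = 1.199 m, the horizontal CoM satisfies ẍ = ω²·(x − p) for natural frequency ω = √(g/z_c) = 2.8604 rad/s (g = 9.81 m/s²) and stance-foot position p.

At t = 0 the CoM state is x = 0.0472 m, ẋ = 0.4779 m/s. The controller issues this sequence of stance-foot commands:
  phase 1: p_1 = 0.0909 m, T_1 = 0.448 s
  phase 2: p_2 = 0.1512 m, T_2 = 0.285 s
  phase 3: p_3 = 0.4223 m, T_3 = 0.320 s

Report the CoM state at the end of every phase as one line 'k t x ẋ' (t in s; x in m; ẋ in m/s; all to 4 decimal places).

phase 1: p=0.0909, T=0.448, ωT=1.281459, cosh=1.939762, sinh=1.662130; start (x,ẋ)=(0.047200, 0.477900) → end (x,ẋ)=(0.283832, 0.719247)
phase 2: p=0.1512, T=0.285, ωT=0.815214, cosh=1.351102, sinh=0.908557; start (x,ẋ)=(0.283832, 0.719247) → end (x,ẋ)=(0.558856, 1.316465)
phase 3: p=0.4223, T=0.320, ωT=0.915328, cosh=1.448990, sinh=1.048605; start (x,ẋ)=(0.558856, 1.316465) → end (x,ẋ)=(1.102776, 2.317133)

1 0.4480 0.2838 0.7192
2 0.7330 0.5589 1.3165
3 1.0530 1.1028 2.3171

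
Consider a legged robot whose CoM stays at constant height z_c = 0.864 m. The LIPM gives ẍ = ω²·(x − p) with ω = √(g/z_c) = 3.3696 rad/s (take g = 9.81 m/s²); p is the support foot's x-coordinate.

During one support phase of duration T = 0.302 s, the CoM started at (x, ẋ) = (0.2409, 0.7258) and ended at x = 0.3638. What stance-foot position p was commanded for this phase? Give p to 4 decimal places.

ωT = 3.3696·0.302 = 1.017619; cosh(ωT) = 1.564027, sinh(ωT) = 1.202573
x(T) = p + (x₀−p)·cosh(ωT) + (ẋ₀/ω)·sinh(ωT) ⇒ p·(1 − cosh) = x(T) − x₀·cosh − (ẋ₀/ω)·sinh
numerator   = 0.3638 − (0.2409)·1.564027 − (0.7258/3.3696)·1.202573 = -0.272004
denominator = 1 − 1.564027 = -0.564027
p = -0.272004 / -0.564027 = 0.4823

p = 0.4823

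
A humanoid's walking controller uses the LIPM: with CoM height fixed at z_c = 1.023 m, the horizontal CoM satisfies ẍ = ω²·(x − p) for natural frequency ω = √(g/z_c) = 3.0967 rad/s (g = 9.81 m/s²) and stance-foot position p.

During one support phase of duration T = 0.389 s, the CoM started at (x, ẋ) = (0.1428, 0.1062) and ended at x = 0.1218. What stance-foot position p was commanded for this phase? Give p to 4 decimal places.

ωT = 3.0967·0.389 = 1.204616; cosh(ωT) = 1.817643, sinh(ωT) = 1.517836
x(T) = p + (x₀−p)·cosh(ωT) + (ẋ₀/ω)·sinh(ωT) ⇒ p·(1 − cosh) = x(T) − x₀·cosh − (ẋ₀/ω)·sinh
numerator   = 0.1218 − (0.1428)·1.817643 − (0.1062/3.0967)·1.517836 = -0.189813
denominator = 1 − 1.817643 = -0.817643
p = -0.189813 / -0.817643 = 0.2321

p = 0.2321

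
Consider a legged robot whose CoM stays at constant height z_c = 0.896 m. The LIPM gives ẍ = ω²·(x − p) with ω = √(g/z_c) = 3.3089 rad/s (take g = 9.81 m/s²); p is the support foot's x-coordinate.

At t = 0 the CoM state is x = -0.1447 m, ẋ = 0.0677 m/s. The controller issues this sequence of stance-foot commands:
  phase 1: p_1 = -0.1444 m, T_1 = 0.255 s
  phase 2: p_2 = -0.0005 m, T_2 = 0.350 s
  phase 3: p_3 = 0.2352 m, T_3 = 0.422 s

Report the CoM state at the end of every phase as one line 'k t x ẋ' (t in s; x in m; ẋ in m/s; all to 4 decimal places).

phase 1: p=-0.1444, T=0.255, ωT=0.843769, cosh=1.377601, sinh=0.947514; start (x,ẋ)=(-0.144700, 0.067700) → end (x,ẋ)=(-0.125427, 0.092323)
phase 2: p=-0.0005, T=0.350, ωT=1.158115, cosh=1.749002, sinh=1.434924; start (x,ẋ)=(-0.125427, 0.092323) → end (x,ẋ)=(-0.178961, -0.431684)
phase 3: p=0.2352, T=0.422, ωT=1.396356, cosh=2.143973, sinh=1.896476; start (x,ẋ)=(-0.178961, -0.431684) → end (x,ẋ)=(-0.900168, -3.524484)

1 0.2550 -0.1254 0.0923
2 0.6050 -0.1790 -0.4317
3 1.0270 -0.9002 -3.5245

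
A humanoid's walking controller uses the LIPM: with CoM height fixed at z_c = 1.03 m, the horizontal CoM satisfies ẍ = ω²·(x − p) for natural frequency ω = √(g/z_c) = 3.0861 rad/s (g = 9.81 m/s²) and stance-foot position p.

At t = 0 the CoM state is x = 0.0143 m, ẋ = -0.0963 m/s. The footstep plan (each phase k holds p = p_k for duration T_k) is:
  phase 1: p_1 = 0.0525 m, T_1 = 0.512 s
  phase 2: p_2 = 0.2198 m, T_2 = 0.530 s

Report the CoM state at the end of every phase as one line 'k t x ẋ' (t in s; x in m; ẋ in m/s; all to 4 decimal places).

phase 1: p=0.0525, T=0.512, ωT=1.580083, cosh=2.530659, sinh=2.324701; start (x,ẋ)=(0.014300, -0.096300) → end (x,ẋ)=(-0.116712, -0.517759)
phase 2: p=0.2198, T=0.530, ωT=1.635633, cosh=2.663767, sinh=2.468938; start (x,ẋ)=(-0.116712, -0.517759) → end (x,ẋ)=(-1.090807, -3.943208)

1 0.5120 -0.1167 -0.5178
2 1.0420 -1.0908 -3.9432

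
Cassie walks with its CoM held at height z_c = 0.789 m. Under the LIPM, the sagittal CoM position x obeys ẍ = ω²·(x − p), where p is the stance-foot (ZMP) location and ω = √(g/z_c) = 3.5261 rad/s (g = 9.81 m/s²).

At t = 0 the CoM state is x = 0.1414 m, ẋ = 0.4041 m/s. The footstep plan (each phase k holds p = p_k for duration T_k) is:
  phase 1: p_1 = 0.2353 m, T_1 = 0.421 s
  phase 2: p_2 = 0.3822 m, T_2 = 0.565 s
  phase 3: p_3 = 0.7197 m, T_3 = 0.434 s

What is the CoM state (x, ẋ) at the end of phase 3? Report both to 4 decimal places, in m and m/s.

phase 1: p=0.2353, T=0.421, ωT=1.484488, cosh=2.319662, sinh=2.093044; start (x,ẋ)=(0.141400, 0.404100) → end (x,ẋ)=(0.257352, 0.244367)
phase 2: p=0.3822, T=0.565, ωT=1.992246, cosh=3.734188, sinh=3.597799; start (x,ẋ)=(0.257352, 0.244367) → end (x,ẋ)=(0.165330, -0.671336)
phase 3: p=0.7197, T=0.434, ωT=1.530327, cosh=2.418077, sinh=2.201612; start (x,ẋ)=(0.165330, -0.671336) → end (x,ẋ)=(-1.039977, -5.926979)

x = -1.0400, ẋ = -5.9270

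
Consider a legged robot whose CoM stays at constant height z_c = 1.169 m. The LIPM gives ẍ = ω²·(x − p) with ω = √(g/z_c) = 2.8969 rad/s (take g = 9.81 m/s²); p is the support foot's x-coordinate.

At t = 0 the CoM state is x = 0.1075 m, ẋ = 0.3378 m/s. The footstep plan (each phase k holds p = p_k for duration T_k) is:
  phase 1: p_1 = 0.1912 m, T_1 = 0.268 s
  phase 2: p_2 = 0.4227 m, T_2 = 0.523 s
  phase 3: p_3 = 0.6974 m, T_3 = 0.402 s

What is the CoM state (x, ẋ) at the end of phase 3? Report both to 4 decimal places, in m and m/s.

phase 1: p=0.1912, T=0.268, ωT=0.776369, cosh=1.316820, sinh=0.856746; start (x,ẋ)=(0.107500, 0.337800) → end (x,ẋ)=(0.180885, 0.237086)
phase 2: p=0.4227, T=0.523, ωT=1.515079, cosh=2.384785, sinh=2.164994; start (x,ẋ)=(0.180885, 0.237086) → end (x,ẋ)=(0.023209, -0.951208)
phase 3: p=0.6974, T=0.402, ωT=1.164554, cosh=1.758277, sinh=1.446215; start (x,ẋ)=(0.023209, -0.951208) → end (x,ẋ)=(-0.962884, -4.497037)

x = -0.9629, ẋ = -4.4970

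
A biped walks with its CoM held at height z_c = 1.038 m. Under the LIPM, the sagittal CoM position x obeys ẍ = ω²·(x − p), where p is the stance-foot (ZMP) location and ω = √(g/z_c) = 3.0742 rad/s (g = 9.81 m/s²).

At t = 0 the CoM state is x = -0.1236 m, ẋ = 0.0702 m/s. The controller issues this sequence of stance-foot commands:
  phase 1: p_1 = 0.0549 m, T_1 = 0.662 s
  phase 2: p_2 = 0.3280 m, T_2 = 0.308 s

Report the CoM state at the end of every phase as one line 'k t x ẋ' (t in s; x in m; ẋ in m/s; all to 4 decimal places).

phase 1: p=0.0549, T=0.662, ωT=2.035120, cosh=3.891919, sinh=3.761254; start (x,ẋ)=(-0.123600, 0.070200) → end (x,ẋ)=(-0.553919, -1.790756)
phase 2: p=0.3280, T=0.308, ωT=0.946854, cosh=1.482773, sinh=1.094813; start (x,ẋ)=(-0.553919, -1.790756) → end (x,ẋ)=(-1.617426, -5.623536)

1 0.6620 -0.5539 -1.7908
2 0.9700 -1.6174 -5.6235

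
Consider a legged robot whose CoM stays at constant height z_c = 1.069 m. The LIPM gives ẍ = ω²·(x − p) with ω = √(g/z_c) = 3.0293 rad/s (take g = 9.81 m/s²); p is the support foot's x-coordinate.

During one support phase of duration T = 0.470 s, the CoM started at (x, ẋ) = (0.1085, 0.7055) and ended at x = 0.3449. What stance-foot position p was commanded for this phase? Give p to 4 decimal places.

ωT = 3.0293·0.470 = 1.423771; cosh(ωT) = 2.196778, sinh(ωT) = 1.955973
x(T) = p + (x₀−p)·cosh(ωT) + (ẋ₀/ω)·sinh(ωT) ⇒ p·(1 − cosh) = x(T) − x₀·cosh − (ẋ₀/ω)·sinh
numerator   = 0.3449 − (0.1085)·2.196778 − (0.7055/3.0293)·1.955973 = -0.348981
denominator = 1 − 2.196778 = -1.196778
p = -0.348981 / -1.196778 = 0.2916

p = 0.2916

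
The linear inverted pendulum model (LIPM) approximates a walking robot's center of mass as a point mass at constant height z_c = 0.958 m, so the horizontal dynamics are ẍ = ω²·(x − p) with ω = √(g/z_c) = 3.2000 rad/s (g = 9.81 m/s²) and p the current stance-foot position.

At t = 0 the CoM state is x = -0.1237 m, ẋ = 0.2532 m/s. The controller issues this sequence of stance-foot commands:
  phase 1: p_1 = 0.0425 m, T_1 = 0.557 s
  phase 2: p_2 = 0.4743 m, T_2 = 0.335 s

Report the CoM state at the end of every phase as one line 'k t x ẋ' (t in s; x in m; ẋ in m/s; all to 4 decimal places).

phase 1: p=0.0425, T=0.557, ωT=1.782400, cosh=3.056170, sinh=2.887936; start (x,ẋ)=(-0.123700, 0.253200) → end (x,ẋ)=(-0.236927, -0.762098)
phase 2: p=0.4743, T=0.335, ωT=1.072000, cosh=1.631770, sinh=1.289446; start (x,ẋ)=(-0.236927, -0.762098) → end (x,ẋ)=(-0.993348, -4.178255)

1 0.5570 -0.2369 -0.7621
2 0.8920 -0.9933 -4.1783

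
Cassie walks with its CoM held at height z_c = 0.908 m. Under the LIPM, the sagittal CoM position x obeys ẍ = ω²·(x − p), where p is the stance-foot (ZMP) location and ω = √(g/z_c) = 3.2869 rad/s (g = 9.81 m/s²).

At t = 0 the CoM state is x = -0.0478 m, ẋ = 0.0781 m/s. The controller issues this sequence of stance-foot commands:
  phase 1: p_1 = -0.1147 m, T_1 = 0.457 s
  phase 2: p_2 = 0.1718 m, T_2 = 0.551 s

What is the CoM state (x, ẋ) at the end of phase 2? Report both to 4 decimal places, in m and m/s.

x = 0.5183, ẋ = 1.2875

phase 1: p=-0.1147, T=0.457, ωT=1.502113, cosh=2.356915, sinh=2.134256; start (x,ẋ)=(-0.047800, 0.078100) → end (x,ẋ)=(0.093690, 0.653384)
phase 2: p=0.1718, T=0.551, ωT=1.811082, cosh=3.140270, sinh=2.976792; start (x,ẋ)=(0.093690, 0.653384) → end (x,ẋ)=(0.518252, 1.287538)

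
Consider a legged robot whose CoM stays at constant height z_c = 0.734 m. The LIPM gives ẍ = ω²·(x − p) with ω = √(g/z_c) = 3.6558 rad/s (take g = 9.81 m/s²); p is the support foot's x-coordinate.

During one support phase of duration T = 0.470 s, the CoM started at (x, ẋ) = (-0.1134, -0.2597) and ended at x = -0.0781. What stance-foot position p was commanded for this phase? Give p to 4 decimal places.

p = -0.2343

ωT = 3.6558·0.470 = 1.718226; cosh(ωT) = 2.877007, sinh(ωT) = 2.697623
x(T) = p + (x₀−p)·cosh(ωT) + (ẋ₀/ω)·sinh(ωT) ⇒ p·(1 − cosh) = x(T) − x₀·cosh − (ẋ₀/ω)·sinh
numerator   = -0.0781 − (-0.1134)·2.877007 − (-0.2597/3.6558)·2.697623 = 0.439786
denominator = 1 − 2.877007 = -1.877007
p = 0.439786 / -1.877007 = -0.2343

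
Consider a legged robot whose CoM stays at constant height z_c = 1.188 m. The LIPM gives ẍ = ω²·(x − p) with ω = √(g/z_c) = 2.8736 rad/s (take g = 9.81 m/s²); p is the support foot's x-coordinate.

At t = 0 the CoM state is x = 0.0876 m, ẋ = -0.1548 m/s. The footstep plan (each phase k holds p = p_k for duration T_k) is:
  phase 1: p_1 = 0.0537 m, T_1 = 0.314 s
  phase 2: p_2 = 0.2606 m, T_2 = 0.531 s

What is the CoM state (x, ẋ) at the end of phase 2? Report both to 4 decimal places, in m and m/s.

phase 1: p=0.0537, T=0.314, ωT=0.902310, cosh=1.435462, sinh=1.029830; start (x,ẋ)=(0.087600, -0.154800) → end (x,ẋ)=(0.046885, -0.121889)
phase 2: p=0.2606, T=0.531, ωT=1.525882, cosh=2.408313, sinh=2.190884; start (x,ẋ)=(0.046885, -0.121889) → end (x,ẋ)=(-0.347021, -1.639033)

x = -0.3470, ẋ = -1.6390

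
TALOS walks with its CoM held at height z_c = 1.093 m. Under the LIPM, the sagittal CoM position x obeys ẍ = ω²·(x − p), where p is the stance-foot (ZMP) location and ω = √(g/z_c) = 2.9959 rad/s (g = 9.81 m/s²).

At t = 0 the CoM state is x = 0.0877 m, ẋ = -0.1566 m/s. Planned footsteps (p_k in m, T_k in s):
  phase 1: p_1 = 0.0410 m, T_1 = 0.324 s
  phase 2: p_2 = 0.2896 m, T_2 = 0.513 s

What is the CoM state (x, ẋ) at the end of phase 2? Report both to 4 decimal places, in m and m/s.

x = -0.3453, ẋ = -1.7661

phase 1: p=0.0410, T=0.324, ωT=0.970672, cosh=1.509273, sinh=1.130444; start (x,ẋ)=(0.087700, -0.156600) → end (x,ẋ)=(0.052393, -0.078193)
phase 2: p=0.2896, T=0.513, ωT=1.536897, cosh=2.432592, sinh=2.217545; start (x,ẋ)=(0.052393, -0.078193) → end (x,ẋ)=(-0.345306, -1.766107)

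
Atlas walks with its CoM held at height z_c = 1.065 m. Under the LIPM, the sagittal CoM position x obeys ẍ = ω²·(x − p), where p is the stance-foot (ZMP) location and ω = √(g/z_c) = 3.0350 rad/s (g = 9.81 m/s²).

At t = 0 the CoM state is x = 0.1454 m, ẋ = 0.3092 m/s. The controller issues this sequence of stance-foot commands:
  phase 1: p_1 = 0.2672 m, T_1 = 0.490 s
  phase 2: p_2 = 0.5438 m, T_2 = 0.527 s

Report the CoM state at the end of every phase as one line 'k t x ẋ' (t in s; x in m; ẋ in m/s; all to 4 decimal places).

1 0.4900 0.1979 -0.0570
2 1.0170 -0.3920 -2.6397

phase 1: p=0.2672, T=0.490, ωT=1.487150, cosh=2.325242, sinh=2.099226; start (x,ẋ)=(0.145400, 0.309200) → end (x,ẋ)=(0.197851, -0.057041)
phase 2: p=0.5438, T=0.527, ωT=1.599445, cosh=2.576146, sinh=2.374138; start (x,ẋ)=(0.197851, -0.057041) → end (x,ẋ)=(-0.392037, -2.639688)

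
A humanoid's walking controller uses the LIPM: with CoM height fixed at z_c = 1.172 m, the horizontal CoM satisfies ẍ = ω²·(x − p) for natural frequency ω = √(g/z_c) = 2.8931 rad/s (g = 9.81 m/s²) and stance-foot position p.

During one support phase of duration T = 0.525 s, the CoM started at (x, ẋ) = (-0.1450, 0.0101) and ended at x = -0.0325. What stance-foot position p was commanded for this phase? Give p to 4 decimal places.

ωT = 2.8931·0.525 = 1.518878; cosh(ωT) = 2.393027, sinh(ωT) = 2.174069
x(T) = p + (x₀−p)·cosh(ωT) + (ẋ₀/ω)·sinh(ωT) ⇒ p·(1 − cosh) = x(T) − x₀·cosh − (ẋ₀/ω)·sinh
numerator   = -0.0325 − (-0.1450)·2.393027 − (0.0101/2.8931)·2.174069 = 0.306899
denominator = 1 − 2.393027 = -1.393027
p = 0.306899 / -1.393027 = -0.2203

p = -0.2203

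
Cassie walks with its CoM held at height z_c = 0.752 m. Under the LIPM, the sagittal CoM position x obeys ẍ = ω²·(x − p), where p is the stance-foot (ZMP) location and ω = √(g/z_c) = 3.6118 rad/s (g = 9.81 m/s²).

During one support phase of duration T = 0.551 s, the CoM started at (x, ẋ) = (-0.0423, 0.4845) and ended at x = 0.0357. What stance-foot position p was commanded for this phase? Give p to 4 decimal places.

p = 0.1057

ωT = 3.6118·0.551 = 1.990102; cosh(ωT) = 3.726480, sinh(ωT) = 3.589799
x(T) = p + (x₀−p)·cosh(ωT) + (ẋ₀/ω)·sinh(ωT) ⇒ p·(1 − cosh) = x(T) − x₀·cosh − (ẋ₀/ω)·sinh
numerator   = 0.0357 − (-0.0423)·3.726480 − (0.4845/3.6118)·3.589799 = -0.288219
denominator = 1 − 3.726480 = -2.726480
p = -0.288219 / -2.726480 = 0.1057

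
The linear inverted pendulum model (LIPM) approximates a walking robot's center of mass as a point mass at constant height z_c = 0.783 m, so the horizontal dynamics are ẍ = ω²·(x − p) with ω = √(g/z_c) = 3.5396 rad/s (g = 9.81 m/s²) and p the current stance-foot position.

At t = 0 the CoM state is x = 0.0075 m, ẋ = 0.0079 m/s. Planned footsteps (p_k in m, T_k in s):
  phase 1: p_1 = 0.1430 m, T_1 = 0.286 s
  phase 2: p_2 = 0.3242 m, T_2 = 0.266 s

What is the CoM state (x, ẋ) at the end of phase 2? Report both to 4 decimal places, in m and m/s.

x = -0.4233, ẋ = -2.3268

phase 1: p=0.1430, T=0.286, ωT=1.012326, cosh=1.557683, sinh=1.194310; start (x,ẋ)=(0.007500, 0.007900) → end (x,ẋ)=(-0.065401, -0.560504)
phase 2: p=0.3242, T=0.266, ωT=0.941534, cosh=1.476970, sinh=1.086941; start (x,ẋ)=(-0.065401, -0.560504) → end (x,ẋ)=(-0.423348, -2.326772)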